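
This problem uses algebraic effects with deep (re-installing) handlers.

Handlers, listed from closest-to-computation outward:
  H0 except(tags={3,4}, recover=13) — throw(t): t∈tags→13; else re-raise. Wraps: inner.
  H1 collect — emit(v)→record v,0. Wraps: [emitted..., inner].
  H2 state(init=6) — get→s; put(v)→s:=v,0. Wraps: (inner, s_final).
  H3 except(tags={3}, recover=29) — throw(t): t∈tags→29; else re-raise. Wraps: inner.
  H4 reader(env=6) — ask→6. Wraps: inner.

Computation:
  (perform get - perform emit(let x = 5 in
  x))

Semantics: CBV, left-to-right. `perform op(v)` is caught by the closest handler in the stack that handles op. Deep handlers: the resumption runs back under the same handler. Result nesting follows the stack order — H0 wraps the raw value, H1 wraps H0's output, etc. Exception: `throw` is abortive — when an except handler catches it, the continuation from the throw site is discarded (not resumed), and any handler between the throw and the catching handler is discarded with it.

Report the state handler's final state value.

Working:
get @ H2 ⇒ 6
emit(5) @ H1 ⇒ out+=5
H0 returns 6
H1 returns [5, 6]
H2 returns ([5, 6], 6)
H3 returns ([5, 6], 6)
H4 returns ([5, 6], 6)
= ([5, 6], 6)

Answer: 6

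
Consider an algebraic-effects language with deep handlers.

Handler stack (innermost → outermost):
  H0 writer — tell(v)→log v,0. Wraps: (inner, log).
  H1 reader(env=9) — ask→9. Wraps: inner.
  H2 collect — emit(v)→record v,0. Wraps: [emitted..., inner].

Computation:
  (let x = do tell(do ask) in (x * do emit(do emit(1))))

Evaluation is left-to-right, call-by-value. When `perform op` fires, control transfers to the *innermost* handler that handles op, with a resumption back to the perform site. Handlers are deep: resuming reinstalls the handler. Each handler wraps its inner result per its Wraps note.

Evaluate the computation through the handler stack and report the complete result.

Answer: [1, 0, (0, (9))]

Working:
ask @ H1 ⇒ 9
tell(9) @ H0 ⇒ log+=9
emit(1) @ H2 ⇒ out+=1
emit(0) @ H2 ⇒ out+=0
H0 returns (0, (9))
H1 returns (0, (9))
H2 returns [1, 0, (0, (9))]
= [1, 0, (0, (9))]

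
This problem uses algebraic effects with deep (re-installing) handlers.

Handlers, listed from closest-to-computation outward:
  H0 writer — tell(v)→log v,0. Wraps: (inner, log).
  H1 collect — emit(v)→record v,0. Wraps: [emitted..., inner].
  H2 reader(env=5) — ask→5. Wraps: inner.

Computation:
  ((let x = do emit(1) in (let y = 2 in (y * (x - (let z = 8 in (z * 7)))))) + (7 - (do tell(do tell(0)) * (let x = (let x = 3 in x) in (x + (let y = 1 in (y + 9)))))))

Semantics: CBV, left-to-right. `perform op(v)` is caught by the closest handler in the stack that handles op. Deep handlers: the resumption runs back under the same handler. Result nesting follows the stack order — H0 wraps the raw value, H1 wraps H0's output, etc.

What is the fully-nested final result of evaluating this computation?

Answer: [1, (-105, (0, 0))]

Working:
emit(1) @ H1 ⇒ out+=1
tell(0) @ H0 ⇒ log+=0
tell(0) @ H0 ⇒ log+=0
H0 returns (-105, (0, 0))
H1 returns [1, (-105, (0, 0))]
H2 returns [1, (-105, (0, 0))]
= [1, (-105, (0, 0))]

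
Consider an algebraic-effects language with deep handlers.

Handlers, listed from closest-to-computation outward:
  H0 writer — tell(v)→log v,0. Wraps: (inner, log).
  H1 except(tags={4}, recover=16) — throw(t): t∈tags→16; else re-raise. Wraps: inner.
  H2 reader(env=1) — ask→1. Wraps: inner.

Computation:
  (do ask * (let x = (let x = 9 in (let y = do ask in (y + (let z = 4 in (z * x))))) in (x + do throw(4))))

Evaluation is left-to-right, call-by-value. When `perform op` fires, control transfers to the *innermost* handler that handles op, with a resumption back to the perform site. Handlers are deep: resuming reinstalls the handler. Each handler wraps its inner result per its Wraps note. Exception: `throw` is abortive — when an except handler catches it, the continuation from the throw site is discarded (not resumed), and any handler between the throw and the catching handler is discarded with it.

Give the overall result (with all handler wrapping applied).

Answer: 16

Working:
ask @ H2 ⇒ 1
ask @ H2 ⇒ 1
throw(4) @ H1 caught ⇒ 16
H2 returns 16
= 16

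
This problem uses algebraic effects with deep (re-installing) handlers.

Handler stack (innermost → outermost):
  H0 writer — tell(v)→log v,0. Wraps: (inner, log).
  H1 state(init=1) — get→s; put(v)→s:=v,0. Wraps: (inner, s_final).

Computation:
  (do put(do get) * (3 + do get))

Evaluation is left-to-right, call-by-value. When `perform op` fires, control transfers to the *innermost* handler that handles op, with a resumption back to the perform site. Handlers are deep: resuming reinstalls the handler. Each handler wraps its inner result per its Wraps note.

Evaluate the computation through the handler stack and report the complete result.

Answer: ((0, ()), 1)

Working:
get @ H1 ⇒ 1
put(1) @ H1 ⇒ s:=1
get @ H1 ⇒ 1
H0 returns (0, ())
H1 returns ((0, ()), 1)
= ((0, ()), 1)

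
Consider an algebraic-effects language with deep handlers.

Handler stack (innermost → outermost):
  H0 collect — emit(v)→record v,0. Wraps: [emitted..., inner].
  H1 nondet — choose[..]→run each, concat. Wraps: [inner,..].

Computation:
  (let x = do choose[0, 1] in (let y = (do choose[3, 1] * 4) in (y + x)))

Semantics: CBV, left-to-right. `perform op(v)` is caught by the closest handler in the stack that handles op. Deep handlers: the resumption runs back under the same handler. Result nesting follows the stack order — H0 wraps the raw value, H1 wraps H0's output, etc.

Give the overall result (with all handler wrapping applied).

Answer: [[12], [4], [13], [5]]

Evaluation trace:
choose[0, 1] @ H1
  branch[0] choose=0:
    choose[3, 1] @ H1
      branch[0] choose=3:
        H0 returns [12]
        H1 returns [[12]]
      branch[1] choose=1:
        H0 returns [4]
        H1 returns [[4]]
  branch[1] choose=1:
    choose[3, 1] @ H1
      branch[0] choose=3:
        H0 returns [13]
        H1 returns [[13]]
      branch[1] choose=1:
        H0 returns [5]
        H1 returns [[5]]
= [[12], [4], [13], [5]]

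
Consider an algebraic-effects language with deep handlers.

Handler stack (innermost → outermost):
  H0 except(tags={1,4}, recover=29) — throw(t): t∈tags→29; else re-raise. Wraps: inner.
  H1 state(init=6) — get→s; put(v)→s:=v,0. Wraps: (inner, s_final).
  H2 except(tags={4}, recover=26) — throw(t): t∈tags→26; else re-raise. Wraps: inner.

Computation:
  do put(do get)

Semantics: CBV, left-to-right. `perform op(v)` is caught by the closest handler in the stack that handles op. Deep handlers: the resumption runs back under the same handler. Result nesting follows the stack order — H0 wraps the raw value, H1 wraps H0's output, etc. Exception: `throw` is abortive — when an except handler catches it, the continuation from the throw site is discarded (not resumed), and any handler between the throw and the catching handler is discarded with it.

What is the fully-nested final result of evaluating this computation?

Answer: (0, 6)

Working:
get @ H1 ⇒ 6
put(6) @ H1 ⇒ s:=6
H0 returns 0
H1 returns (0, 6)
H2 returns (0, 6)
= (0, 6)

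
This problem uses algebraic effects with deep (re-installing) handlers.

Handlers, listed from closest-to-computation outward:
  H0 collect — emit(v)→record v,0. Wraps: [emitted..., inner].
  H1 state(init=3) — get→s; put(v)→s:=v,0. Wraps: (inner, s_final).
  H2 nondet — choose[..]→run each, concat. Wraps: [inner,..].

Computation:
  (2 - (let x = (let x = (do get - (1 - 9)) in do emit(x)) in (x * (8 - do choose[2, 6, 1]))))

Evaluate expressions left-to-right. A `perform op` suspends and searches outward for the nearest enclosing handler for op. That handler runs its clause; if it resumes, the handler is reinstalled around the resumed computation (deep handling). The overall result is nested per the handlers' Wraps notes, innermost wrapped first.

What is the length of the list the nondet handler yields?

Answer: 3

Working:
get @ H1 ⇒ 3
emit(11) @ H0 ⇒ out+=11
choose[2, 6, 1] @ H2
  branch[0] choose=2:
    H0 returns [11, 2]
    H1 returns ([11, 2], 3)
    H2 returns [([11, 2], 3)]
  branch[1] choose=6:
    H0 returns [11, 2]
    H1 returns ([11, 2], 3)
    H2 returns [([11, 2], 3)]
  branch[2] choose=1:
    H0 returns [11, 2]
    H1 returns ([11, 2], 3)
    H2 returns [([11, 2], 3)]
= [([11, 2], 3), ([11, 2], 3), ([11, 2], 3)]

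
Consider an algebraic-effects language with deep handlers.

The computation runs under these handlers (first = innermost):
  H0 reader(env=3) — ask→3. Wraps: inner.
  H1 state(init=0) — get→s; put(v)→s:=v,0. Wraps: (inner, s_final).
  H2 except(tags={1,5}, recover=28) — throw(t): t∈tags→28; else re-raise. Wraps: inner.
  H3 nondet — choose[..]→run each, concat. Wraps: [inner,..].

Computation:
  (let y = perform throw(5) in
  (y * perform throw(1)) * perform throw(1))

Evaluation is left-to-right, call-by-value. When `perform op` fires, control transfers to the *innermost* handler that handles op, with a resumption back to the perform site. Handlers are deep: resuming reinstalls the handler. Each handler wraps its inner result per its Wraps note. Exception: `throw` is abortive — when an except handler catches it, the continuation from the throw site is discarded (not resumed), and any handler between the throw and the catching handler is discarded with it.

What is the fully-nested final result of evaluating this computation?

Working:
throw(5) @ H2 caught ⇒ 28
H3 returns [28]
= [28]

Answer: [28]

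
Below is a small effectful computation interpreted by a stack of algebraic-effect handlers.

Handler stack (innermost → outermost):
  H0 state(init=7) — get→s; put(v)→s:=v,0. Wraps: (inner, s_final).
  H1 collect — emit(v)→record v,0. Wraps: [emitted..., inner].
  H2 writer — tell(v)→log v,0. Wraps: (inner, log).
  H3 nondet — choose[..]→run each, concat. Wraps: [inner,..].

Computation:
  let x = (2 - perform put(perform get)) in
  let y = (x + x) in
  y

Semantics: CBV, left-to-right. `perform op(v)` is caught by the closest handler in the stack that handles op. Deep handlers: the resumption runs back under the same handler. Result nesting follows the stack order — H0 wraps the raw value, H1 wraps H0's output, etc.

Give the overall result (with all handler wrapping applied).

Working:
get @ H0 ⇒ 7
put(7) @ H0 ⇒ s:=7
H0 returns (4, 7)
H1 returns [(4, 7)]
H2 returns ([(4, 7)], ())
H3 returns [([(4, 7)], ())]
= [([(4, 7)], ())]

Answer: [([(4, 7)], ())]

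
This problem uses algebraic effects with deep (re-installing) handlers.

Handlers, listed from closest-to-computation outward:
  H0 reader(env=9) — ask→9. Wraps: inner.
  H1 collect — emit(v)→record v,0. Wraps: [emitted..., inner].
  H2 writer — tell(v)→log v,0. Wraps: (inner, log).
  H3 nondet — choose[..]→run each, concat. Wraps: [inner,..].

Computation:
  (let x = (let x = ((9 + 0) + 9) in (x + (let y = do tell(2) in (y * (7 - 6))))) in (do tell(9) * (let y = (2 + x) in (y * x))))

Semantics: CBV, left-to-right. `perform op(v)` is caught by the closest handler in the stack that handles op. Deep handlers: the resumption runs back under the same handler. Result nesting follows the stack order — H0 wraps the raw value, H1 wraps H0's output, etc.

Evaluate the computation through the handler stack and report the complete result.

Evaluation trace:
tell(2) @ H2 ⇒ log+=2
tell(9) @ H2 ⇒ log+=9
H0 returns 0
H1 returns [0]
H2 returns ([0], (2, 9))
H3 returns [([0], (2, 9))]
= [([0], (2, 9))]

Answer: [([0], (2, 9))]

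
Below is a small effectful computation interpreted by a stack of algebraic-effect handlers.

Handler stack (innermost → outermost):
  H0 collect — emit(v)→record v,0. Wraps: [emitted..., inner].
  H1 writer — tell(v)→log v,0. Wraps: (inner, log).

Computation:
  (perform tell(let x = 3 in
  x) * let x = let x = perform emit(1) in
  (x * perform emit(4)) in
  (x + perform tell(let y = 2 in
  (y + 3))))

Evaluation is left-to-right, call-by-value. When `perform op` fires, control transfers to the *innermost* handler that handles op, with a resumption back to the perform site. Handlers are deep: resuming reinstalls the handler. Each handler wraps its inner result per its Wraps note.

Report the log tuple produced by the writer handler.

Step-by-step:
tell(3) @ H1 ⇒ log+=3
emit(1) @ H0 ⇒ out+=1
emit(4) @ H0 ⇒ out+=4
tell(5) @ H1 ⇒ log+=5
H0 returns [1, 4, 0]
H1 returns ([1, 4, 0], (3, 5))
= ([1, 4, 0], (3, 5))

Answer: (3, 5)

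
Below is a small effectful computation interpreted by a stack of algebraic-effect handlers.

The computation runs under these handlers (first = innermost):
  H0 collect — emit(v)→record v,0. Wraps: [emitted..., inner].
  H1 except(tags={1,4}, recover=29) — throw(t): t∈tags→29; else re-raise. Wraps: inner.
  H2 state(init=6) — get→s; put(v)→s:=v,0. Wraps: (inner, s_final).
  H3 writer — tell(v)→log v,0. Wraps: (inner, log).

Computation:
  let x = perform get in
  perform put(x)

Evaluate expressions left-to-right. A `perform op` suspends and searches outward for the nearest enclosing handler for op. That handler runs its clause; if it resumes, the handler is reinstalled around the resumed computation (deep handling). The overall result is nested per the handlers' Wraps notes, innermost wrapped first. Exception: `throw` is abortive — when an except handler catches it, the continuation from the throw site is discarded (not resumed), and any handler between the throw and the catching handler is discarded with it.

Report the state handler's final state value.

Answer: 6

Working:
get @ H2 ⇒ 6
put(6) @ H2 ⇒ s:=6
H0 returns [0]
H1 returns [0]
H2 returns ([0], 6)
H3 returns (([0], 6), ())
= (([0], 6), ())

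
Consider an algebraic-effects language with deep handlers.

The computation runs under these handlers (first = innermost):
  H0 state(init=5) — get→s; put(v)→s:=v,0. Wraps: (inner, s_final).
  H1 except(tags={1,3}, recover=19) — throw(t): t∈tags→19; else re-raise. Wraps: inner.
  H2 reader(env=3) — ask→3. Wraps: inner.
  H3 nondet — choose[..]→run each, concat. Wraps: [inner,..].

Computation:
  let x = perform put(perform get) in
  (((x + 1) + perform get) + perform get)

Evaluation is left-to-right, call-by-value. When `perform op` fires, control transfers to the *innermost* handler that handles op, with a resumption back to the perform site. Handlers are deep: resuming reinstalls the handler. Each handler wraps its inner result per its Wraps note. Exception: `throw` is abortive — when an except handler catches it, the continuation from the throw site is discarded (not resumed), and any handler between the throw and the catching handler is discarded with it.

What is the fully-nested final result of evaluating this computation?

Answer: [(11, 5)]

Step-by-step:
get @ H0 ⇒ 5
put(5) @ H0 ⇒ s:=5
get @ H0 ⇒ 5
get @ H0 ⇒ 5
H0 returns (11, 5)
H1 returns (11, 5)
H2 returns (11, 5)
H3 returns [(11, 5)]
= [(11, 5)]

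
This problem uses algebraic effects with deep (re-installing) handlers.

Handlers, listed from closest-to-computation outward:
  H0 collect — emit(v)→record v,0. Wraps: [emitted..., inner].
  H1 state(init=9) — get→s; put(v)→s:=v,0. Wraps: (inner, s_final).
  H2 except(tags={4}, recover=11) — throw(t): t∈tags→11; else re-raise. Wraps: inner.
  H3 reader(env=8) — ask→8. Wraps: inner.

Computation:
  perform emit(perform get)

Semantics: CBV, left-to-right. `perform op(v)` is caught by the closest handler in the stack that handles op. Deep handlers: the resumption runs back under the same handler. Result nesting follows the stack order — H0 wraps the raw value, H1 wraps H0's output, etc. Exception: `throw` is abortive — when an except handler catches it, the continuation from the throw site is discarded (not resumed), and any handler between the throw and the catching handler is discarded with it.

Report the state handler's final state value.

Answer: 9

Working:
get @ H1 ⇒ 9
emit(9) @ H0 ⇒ out+=9
H0 returns [9, 0]
H1 returns ([9, 0], 9)
H2 returns ([9, 0], 9)
H3 returns ([9, 0], 9)
= ([9, 0], 9)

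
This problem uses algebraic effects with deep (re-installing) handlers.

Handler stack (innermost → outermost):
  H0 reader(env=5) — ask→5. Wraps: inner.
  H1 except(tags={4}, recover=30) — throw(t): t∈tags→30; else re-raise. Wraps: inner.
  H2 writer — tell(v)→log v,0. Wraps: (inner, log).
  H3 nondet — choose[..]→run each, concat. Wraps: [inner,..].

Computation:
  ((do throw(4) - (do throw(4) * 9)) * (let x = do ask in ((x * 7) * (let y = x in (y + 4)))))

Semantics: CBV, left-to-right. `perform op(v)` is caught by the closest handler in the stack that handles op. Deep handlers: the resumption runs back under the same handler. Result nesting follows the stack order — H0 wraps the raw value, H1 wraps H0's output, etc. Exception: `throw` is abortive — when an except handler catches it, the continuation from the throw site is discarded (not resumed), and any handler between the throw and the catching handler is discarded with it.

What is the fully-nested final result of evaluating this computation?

Evaluation trace:
throw(4) @ H1 caught ⇒ 30
H2 returns (30, ())
H3 returns [(30, ())]
= [(30, ())]

Answer: [(30, ())]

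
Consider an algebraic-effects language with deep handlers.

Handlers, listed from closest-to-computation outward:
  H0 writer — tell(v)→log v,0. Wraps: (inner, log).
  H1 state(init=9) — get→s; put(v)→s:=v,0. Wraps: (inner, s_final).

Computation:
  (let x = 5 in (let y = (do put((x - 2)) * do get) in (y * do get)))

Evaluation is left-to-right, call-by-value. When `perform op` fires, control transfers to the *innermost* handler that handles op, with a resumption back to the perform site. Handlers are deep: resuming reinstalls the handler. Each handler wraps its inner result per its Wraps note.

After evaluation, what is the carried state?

Answer: 3

Step-by-step:
put(3) @ H1 ⇒ s:=3
get @ H1 ⇒ 3
get @ H1 ⇒ 3
H0 returns (0, ())
H1 returns ((0, ()), 3)
= ((0, ()), 3)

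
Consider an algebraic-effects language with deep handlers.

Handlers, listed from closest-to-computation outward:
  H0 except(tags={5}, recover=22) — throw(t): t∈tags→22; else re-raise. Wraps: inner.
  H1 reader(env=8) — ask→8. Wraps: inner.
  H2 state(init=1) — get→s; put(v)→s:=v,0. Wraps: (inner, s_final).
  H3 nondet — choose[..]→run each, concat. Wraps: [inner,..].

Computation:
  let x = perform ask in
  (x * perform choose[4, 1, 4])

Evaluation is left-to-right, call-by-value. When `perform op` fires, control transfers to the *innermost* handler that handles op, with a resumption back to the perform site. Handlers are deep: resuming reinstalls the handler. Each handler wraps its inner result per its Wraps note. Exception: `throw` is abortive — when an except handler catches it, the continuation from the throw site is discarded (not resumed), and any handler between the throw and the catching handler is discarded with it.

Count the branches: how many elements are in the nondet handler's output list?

Evaluation trace:
ask @ H1 ⇒ 8
choose[4, 1, 4] @ H3
  branch[0] choose=4:
    H0 returns 32
    H1 returns 32
    H2 returns (32, 1)
    H3 returns [(32, 1)]
  branch[1] choose=1:
    H0 returns 8
    H1 returns 8
    H2 returns (8, 1)
    H3 returns [(8, 1)]
  branch[2] choose=4:
    H0 returns 32
    H1 returns 32
    H2 returns (32, 1)
    H3 returns [(32, 1)]
= [(32, 1), (8, 1), (32, 1)]

Answer: 3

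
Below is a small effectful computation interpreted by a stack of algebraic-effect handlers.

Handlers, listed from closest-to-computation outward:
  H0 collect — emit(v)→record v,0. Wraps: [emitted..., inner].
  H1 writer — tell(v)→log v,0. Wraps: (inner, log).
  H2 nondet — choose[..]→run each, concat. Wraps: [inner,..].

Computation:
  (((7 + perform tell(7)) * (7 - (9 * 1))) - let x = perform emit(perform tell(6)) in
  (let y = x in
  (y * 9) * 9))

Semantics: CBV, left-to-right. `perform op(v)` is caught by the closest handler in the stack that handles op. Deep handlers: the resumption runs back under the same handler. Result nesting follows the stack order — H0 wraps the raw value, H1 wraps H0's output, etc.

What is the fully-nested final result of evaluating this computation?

Working:
tell(7) @ H1 ⇒ log+=7
tell(6) @ H1 ⇒ log+=6
emit(0) @ H0 ⇒ out+=0
H0 returns [0, -14]
H1 returns ([0, -14], (7, 6))
H2 returns [([0, -14], (7, 6))]
= [([0, -14], (7, 6))]

Answer: [([0, -14], (7, 6))]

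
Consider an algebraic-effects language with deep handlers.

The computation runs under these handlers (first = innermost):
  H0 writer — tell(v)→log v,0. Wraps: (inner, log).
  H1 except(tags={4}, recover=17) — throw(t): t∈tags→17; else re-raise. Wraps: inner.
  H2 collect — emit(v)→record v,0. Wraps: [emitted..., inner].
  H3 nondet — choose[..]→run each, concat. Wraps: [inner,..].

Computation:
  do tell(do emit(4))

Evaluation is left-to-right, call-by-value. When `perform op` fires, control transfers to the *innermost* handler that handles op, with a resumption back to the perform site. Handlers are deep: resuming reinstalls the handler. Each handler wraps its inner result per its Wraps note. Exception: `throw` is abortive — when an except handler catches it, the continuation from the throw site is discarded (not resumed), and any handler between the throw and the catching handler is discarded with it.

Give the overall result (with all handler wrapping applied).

Evaluation trace:
emit(4) @ H2 ⇒ out+=4
tell(0) @ H0 ⇒ log+=0
H0 returns (0, (0))
H1 returns (0, (0))
H2 returns [4, (0, (0))]
H3 returns [[4, (0, (0))]]
= [[4, (0, (0))]]

Answer: [[4, (0, (0))]]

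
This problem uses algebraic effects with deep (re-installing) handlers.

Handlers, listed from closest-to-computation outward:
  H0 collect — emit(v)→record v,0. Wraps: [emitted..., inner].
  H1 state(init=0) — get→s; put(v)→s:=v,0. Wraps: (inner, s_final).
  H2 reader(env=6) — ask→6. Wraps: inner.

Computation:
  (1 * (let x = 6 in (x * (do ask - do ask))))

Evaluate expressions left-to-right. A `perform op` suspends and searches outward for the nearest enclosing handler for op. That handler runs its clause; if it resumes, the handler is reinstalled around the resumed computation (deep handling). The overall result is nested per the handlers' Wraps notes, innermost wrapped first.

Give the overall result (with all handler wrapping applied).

Answer: ([0], 0)

Step-by-step:
ask @ H2 ⇒ 6
ask @ H2 ⇒ 6
H0 returns [0]
H1 returns ([0], 0)
H2 returns ([0], 0)
= ([0], 0)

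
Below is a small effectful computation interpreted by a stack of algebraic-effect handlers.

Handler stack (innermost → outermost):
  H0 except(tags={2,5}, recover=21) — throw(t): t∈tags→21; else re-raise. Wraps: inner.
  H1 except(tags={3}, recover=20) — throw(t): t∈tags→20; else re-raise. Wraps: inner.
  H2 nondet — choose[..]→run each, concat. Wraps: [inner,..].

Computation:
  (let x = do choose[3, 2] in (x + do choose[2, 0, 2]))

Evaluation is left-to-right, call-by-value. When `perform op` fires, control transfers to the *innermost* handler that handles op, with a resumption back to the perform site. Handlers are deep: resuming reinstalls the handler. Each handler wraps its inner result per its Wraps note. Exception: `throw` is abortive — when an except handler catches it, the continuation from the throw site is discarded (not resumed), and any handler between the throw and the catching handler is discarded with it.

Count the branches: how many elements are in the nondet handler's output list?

Working:
choose[3, 2] @ H2
  branch[0] choose=3:
    choose[2, 0, 2] @ H2
      branch[0] choose=2:
        H0 returns 5
        H1 returns 5
        H2 returns [5]
      branch[1] choose=0:
        H0 returns 3
        H1 returns 3
        H2 returns [3]
      branch[2] choose=2:
        H0 returns 5
        H1 returns 5
        H2 returns [5]
  branch[1] choose=2:
    choose[2, 0, 2] @ H2
      branch[0] choose=2:
        H0 returns 4
        H1 returns 4
        H2 returns [4]
      branch[1] choose=0:
        H0 returns 2
        H1 returns 2
        H2 returns [2]
      branch[2] choose=2:
        H0 returns 4
        H1 returns 4
        H2 returns [4]
= [5, 3, 5, 4, 2, 4]

Answer: 6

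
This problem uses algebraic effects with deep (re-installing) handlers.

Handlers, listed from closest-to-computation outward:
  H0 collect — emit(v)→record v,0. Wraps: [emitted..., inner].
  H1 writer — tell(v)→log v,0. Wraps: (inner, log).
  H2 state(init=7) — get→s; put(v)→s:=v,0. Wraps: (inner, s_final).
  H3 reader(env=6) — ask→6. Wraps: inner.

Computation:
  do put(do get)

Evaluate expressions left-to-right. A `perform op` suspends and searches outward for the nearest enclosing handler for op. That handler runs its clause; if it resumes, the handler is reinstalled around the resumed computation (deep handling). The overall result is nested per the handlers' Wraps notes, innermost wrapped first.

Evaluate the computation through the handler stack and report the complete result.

Answer: (([0], ()), 7)

Working:
get @ H2 ⇒ 7
put(7) @ H2 ⇒ s:=7
H0 returns [0]
H1 returns ([0], ())
H2 returns (([0], ()), 7)
H3 returns (([0], ()), 7)
= (([0], ()), 7)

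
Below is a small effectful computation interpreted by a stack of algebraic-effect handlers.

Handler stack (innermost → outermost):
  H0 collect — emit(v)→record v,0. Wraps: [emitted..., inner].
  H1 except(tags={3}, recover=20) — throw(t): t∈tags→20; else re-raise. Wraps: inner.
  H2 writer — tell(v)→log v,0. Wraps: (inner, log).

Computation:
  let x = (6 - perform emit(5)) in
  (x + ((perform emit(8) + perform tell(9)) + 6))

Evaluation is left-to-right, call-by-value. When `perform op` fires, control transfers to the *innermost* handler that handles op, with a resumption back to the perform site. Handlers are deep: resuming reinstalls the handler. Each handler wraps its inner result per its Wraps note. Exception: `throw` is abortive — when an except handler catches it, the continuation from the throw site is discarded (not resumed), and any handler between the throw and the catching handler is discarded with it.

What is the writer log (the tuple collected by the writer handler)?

Answer: (9)

Working:
emit(5) @ H0 ⇒ out+=5
emit(8) @ H0 ⇒ out+=8
tell(9) @ H2 ⇒ log+=9
H0 returns [5, 8, 12]
H1 returns [5, 8, 12]
H2 returns ([5, 8, 12], (9))
= ([5, 8, 12], (9))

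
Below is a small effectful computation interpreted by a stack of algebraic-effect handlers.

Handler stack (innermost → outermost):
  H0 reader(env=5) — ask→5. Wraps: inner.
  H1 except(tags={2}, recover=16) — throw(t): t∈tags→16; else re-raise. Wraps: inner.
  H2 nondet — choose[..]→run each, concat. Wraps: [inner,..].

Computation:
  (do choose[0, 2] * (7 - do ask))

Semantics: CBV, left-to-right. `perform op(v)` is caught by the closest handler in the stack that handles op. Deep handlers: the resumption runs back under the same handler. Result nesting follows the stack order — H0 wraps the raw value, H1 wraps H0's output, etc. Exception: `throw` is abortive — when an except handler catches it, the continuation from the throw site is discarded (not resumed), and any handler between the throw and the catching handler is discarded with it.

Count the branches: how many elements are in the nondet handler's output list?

Step-by-step:
choose[0, 2] @ H2
  branch[0] choose=0:
    ask @ H0 ⇒ 5
    H0 returns 0
    H1 returns 0
    H2 returns [0]
  branch[1] choose=2:
    ask @ H0 ⇒ 5
    H0 returns 4
    H1 returns 4
    H2 returns [4]
= [0, 4]

Answer: 2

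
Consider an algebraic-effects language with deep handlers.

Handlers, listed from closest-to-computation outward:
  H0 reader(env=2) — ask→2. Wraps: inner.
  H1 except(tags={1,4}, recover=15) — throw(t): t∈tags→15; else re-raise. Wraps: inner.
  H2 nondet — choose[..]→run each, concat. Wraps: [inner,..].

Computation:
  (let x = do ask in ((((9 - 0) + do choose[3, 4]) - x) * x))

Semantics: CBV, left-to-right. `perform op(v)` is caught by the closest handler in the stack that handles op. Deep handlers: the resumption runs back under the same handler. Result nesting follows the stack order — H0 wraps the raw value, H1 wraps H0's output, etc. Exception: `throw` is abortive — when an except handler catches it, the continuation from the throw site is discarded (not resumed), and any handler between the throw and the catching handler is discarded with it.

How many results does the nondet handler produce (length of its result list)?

Answer: 2

Step-by-step:
ask @ H0 ⇒ 2
choose[3, 4] @ H2
  branch[0] choose=3:
    H0 returns 20
    H1 returns 20
    H2 returns [20]
  branch[1] choose=4:
    H0 returns 22
    H1 returns 22
    H2 returns [22]
= [20, 22]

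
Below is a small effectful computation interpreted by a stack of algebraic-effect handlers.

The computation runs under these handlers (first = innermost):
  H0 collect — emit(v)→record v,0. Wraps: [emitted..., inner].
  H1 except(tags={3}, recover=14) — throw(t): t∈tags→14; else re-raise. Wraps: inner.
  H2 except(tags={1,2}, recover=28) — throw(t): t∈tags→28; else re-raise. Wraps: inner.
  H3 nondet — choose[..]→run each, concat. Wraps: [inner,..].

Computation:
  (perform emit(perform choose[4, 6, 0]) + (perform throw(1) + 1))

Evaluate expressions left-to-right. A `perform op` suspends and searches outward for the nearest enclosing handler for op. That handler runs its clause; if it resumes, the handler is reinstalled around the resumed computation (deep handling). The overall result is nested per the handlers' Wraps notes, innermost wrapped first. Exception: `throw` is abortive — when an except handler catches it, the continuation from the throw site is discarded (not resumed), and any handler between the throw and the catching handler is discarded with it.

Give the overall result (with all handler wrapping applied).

Step-by-step:
choose[4, 6, 0] @ H3
  branch[0] choose=4:
    emit(4) @ H0 ⇒ out+=4
    throw(1) @ H1 re-raised
    throw(1) @ H2 caught ⇒ 28
    H3 returns [28]
  branch[1] choose=6:
    emit(6) @ H0 ⇒ out+=6
    throw(1) @ H1 re-raised
    throw(1) @ H2 caught ⇒ 28
    H3 returns [28]
  branch[2] choose=0:
    emit(0) @ H0 ⇒ out+=0
    throw(1) @ H1 re-raised
    throw(1) @ H2 caught ⇒ 28
    H3 returns [28]
= [28, 28, 28]

Answer: [28, 28, 28]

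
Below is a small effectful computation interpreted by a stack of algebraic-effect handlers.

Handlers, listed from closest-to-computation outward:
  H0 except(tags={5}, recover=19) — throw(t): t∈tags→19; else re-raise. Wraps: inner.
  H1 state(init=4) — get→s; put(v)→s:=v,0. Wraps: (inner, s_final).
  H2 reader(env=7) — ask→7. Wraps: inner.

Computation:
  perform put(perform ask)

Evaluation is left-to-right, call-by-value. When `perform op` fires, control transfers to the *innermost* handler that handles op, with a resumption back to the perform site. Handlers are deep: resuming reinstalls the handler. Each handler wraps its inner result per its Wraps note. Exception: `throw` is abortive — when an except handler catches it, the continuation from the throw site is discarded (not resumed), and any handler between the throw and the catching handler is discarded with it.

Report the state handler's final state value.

Answer: 7

Working:
ask @ H2 ⇒ 7
put(7) @ H1 ⇒ s:=7
H0 returns 0
H1 returns (0, 7)
H2 returns (0, 7)
= (0, 7)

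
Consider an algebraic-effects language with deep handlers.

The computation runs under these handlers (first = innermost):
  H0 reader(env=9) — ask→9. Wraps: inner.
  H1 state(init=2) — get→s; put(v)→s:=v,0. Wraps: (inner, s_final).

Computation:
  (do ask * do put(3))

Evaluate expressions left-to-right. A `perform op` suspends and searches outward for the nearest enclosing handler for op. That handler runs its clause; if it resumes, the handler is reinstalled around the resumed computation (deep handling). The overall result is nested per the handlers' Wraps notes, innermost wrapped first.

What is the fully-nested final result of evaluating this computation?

Answer: (0, 3)

Step-by-step:
ask @ H0 ⇒ 9
put(3) @ H1 ⇒ s:=3
H0 returns 0
H1 returns (0, 3)
= (0, 3)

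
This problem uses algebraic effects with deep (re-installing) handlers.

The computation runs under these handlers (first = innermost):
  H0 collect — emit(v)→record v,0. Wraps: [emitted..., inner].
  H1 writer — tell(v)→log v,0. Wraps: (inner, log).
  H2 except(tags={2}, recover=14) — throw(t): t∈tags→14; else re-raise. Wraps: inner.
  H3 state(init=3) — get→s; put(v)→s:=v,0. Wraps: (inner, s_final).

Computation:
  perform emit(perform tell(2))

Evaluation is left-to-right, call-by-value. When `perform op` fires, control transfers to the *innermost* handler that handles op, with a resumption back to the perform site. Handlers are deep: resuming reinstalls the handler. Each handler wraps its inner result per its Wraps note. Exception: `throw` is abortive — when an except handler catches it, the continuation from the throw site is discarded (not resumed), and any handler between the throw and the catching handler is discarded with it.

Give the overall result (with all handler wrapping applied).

Step-by-step:
tell(2) @ H1 ⇒ log+=2
emit(0) @ H0 ⇒ out+=0
H0 returns [0, 0]
H1 returns ([0, 0], (2))
H2 returns ([0, 0], (2))
H3 returns (([0, 0], (2)), 3)
= (([0, 0], (2)), 3)

Answer: (([0, 0], (2)), 3)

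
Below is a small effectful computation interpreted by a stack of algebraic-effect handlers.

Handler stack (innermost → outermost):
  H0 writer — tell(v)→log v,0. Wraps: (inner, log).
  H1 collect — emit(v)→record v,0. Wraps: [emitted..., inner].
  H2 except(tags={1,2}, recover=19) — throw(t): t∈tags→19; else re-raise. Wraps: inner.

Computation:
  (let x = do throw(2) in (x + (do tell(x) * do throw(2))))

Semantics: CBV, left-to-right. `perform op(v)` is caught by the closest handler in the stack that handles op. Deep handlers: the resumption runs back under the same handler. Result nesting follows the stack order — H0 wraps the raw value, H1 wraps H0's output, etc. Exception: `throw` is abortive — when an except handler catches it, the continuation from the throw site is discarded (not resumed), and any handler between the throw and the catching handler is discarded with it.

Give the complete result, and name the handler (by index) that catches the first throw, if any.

Working:
throw(2) @ H2 caught ⇒ 19
= 19

Answer: 19 ; first throw caught by: H2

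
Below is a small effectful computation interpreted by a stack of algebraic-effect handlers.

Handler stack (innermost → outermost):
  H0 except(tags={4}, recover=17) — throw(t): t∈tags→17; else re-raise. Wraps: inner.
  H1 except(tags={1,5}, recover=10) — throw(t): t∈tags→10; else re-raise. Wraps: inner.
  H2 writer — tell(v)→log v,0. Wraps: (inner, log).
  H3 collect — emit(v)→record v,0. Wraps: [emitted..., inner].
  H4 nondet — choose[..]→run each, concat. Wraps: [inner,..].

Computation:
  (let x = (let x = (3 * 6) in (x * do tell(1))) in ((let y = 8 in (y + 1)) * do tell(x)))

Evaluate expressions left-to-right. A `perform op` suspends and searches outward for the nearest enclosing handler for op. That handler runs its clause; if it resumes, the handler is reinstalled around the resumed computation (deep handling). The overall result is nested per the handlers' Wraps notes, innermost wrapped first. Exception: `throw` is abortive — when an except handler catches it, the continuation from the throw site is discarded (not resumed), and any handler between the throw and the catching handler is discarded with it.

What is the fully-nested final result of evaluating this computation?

Working:
tell(1) @ H2 ⇒ log+=1
tell(0) @ H2 ⇒ log+=0
H0 returns 0
H1 returns 0
H2 returns (0, (1, 0))
H3 returns [(0, (1, 0))]
H4 returns [[(0, (1, 0))]]
= [[(0, (1, 0))]]

Answer: [[(0, (1, 0))]]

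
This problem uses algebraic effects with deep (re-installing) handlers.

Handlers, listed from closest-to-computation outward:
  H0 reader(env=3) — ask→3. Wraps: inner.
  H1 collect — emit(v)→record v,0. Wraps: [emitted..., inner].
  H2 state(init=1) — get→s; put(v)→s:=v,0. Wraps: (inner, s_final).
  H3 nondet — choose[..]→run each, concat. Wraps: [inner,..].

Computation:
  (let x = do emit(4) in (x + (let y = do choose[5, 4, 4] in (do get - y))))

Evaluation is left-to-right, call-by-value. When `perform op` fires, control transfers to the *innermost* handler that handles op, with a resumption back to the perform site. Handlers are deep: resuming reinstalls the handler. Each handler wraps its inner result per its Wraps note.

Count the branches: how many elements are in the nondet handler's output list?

Answer: 3

Working:
emit(4) @ H1 ⇒ out+=4
choose[5, 4, 4] @ H3
  branch[0] choose=5:
    get @ H2 ⇒ 1
    H0 returns -4
    H1 returns [4, -4]
    H2 returns ([4, -4], 1)
    H3 returns [([4, -4], 1)]
  branch[1] choose=4:
    get @ H2 ⇒ 1
    H0 returns -3
    H1 returns [4, -3]
    H2 returns ([4, -3], 1)
    H3 returns [([4, -3], 1)]
  branch[2] choose=4:
    get @ H2 ⇒ 1
    H0 returns -3
    H1 returns [4, -3]
    H2 returns ([4, -3], 1)
    H3 returns [([4, -3], 1)]
= [([4, -4], 1), ([4, -3], 1), ([4, -3], 1)]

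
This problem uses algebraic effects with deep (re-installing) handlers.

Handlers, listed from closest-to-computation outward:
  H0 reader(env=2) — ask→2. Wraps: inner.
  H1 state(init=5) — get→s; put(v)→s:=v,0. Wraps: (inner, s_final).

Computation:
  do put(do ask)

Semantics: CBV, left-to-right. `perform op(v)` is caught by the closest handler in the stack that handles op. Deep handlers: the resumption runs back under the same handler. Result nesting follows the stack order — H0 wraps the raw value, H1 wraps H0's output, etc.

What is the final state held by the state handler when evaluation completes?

Working:
ask @ H0 ⇒ 2
put(2) @ H1 ⇒ s:=2
H0 returns 0
H1 returns (0, 2)
= (0, 2)

Answer: 2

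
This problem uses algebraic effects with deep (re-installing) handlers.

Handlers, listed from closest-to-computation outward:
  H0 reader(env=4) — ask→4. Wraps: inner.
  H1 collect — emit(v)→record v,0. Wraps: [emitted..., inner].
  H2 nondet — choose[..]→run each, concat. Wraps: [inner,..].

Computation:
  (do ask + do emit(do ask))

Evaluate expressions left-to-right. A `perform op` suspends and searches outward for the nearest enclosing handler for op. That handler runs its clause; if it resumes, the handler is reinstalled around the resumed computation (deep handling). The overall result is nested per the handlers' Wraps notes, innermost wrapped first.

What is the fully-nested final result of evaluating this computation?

Answer: [[4, 4]]

Evaluation trace:
ask @ H0 ⇒ 4
ask @ H0 ⇒ 4
emit(4) @ H1 ⇒ out+=4
H0 returns 4
H1 returns [4, 4]
H2 returns [[4, 4]]
= [[4, 4]]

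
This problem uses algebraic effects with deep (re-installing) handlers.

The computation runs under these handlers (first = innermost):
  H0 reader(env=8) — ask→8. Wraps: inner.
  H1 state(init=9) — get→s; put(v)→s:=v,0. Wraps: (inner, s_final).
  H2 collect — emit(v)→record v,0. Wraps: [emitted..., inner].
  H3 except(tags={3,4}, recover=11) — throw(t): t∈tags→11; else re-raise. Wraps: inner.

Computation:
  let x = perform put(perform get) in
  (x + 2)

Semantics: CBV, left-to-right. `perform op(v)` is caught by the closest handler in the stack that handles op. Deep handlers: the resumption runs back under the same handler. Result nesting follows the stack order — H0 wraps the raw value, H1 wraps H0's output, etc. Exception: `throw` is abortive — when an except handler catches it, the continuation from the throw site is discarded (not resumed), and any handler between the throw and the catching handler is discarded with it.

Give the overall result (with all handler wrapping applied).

Answer: [(2, 9)]

Evaluation trace:
get @ H1 ⇒ 9
put(9) @ H1 ⇒ s:=9
H0 returns 2
H1 returns (2, 9)
H2 returns [(2, 9)]
H3 returns [(2, 9)]
= [(2, 9)]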